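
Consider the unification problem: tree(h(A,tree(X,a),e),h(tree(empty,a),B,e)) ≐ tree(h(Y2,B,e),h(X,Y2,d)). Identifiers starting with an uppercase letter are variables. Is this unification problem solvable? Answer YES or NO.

Decompose tree/2: h(A,tree(X,a),e) ≐ h(Y2,B,e),  h(tree(empty,a),B,e) ≐ h(X,Y2,d).
Decompose h/3: A ≐ Y2,  tree(X,a) ≐ B,  e ≐ e.
Bind A := Y2; no other remaining equation mentions A.
Bind B := tree(X,a); substituting into the one remaining equation that mentions B gives: h(tree(empty,a),tree(X,a),e) ≐ h(X,Y2,d).
Delete trivial equation e ≐ e.
Decompose h/3: tree(empty,a) ≐ X,  tree(X,a) ≐ Y2,  e ≐ d.
Bind X := tree(empty,a); substituting into the one remaining equation that mentions X gives: tree(tree(empty,a),a) ≐ Y2. Substituting into the earlier binding gives B := tree(tree(empty,a),a).
Bind Y2 := tree(tree(empty,a),a); no other remaining equation mentions Y2. Substituting into the earlier binding gives A := tree(tree(empty,a),a).
Clash: constants e and d differ; no unifier exists.

NO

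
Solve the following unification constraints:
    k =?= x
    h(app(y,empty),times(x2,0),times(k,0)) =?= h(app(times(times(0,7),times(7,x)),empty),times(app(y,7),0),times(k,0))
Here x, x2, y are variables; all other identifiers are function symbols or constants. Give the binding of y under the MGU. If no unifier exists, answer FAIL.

times(times(0,7),times(7,k))

Bind x := k; substituting into the remaining equation gives: h(app(y,empty),times(x2,0),times(k,0)) =?= h(app(times(times(0,7),times(7,k)),empty),times(app(y,7),0),times(k,0)).
Decompose h/3: app(y,empty) =?= app(times(times(0,7),times(7,k)),empty),  times(x2,0) =?= times(app(y,7),0),  times(k,0) =?= times(k,0).
Decompose app/2: y =?= times(times(0,7),times(7,k)),  empty =?= empty.
Bind y := times(times(0,7),times(7,k)); substituting into the one remaining equation that mentions y gives: times(x2,0) =?= times(app(times(times(0,7),times(7,k)),7),0).
Delete trivial equation empty =?= empty.
Decompose times/2: x2 =?= app(times(times(0,7),times(7,k)),7),  0 =?= 0.
Bind x2 := app(times(times(0,7),times(7,k)),7); no other remaining equation mentions x2.
Delete trivial equation 0 =?= 0.
Delete trivial equation times(k,0) =?= times(k,0).
MGU = { x := k, y := times(times(0,7),times(7,k)), x2 := app(times(times(0,7),times(7,k)),7) }, so y := times(times(0,7),times(7,k)).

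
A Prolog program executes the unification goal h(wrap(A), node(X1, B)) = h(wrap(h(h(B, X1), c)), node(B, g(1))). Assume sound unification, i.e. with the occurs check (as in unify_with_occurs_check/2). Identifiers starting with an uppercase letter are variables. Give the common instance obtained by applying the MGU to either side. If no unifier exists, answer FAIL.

Decompose h/2: wrap(A) = wrap(h(h(B, X1), c)),  node(X1, B) = node(B, g(1)).
Decompose wrap/1: A = h(h(B, X1), c).
Bind A := h(h(B, X1), c); no other remaining equation mentions A.
Decompose node/2: X1 = B,  B = g(1).
Bind X1 := B; no other remaining equation mentions X1. Substituting into the earlier binding gives A := h(h(B, B), c).
Bind B := g(1). Substituting into the earlier bindings gives A := h(h(g(1), g(1)), c), X1 := g(1).
Applying the MGU to either side gives h(wrap(h(h(g(1), g(1)), c)), node(g(1), g(1))).

h(wrap(h(h(g(1), g(1)), c)), node(g(1), g(1)))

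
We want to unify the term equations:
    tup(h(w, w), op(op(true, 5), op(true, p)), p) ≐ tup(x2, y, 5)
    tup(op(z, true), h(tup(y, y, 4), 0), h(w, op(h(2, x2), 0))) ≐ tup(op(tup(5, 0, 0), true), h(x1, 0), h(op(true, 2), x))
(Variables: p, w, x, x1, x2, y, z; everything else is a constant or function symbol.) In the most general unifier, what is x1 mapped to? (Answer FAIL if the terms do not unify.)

tup(op(op(true, 5), op(true, 5)), op(op(true, 5), op(true, 5)), 4)

Decompose tup/3: h(w, w) ≐ x2,  op(op(true, 5), op(true, p)) ≐ y,  p ≐ 5.
Bind x2 := h(w, w); substituting into the one remaining equation that mentions x2 gives: tup(op(z, true), h(tup(y, y, 4), 0), h(w, op(h(2, h(w, w)), 0))) ≐ tup(op(tup(5, 0, 0), true), h(x1, 0), h(op(true, 2), x)).
Bind y := op(op(true, 5), op(true, p)); substituting into the one remaining equation that mentions y gives: tup(op(z, true), h(tup(op(op(true, 5), op(true, p)), op(op(true, 5), op(true, p)), 4), 0), h(w, op(h(2, h(w, w)), 0))) ≐ tup(op(tup(5, 0, 0), true), h(x1, 0), h(op(true, 2), x)).
Bind p := 5; substituting into the remaining equation gives: tup(op(z, true), h(tup(op(op(true, 5), op(true, 5)), op(op(true, 5), op(true, 5)), 4), 0), h(w, op(h(2, h(w, w)), 0))) ≐ tup(op(tup(5, 0, 0), true), h(x1, 0), h(op(true, 2), x)). Substituting into the earlier binding gives y := op(op(true, 5), op(true, 5)).
Decompose tup/3: op(z, true) ≐ op(tup(5, 0, 0), true),  h(tup(op(op(true, 5), op(true, 5)), op(op(true, 5), op(true, 5)), 4), 0) ≐ h(x1, 0),  h(w, op(h(2, h(w, w)), 0)) ≐ h(op(true, 2), x).
Decompose op/2: z ≐ tup(5, 0, 0),  true ≐ true.
Bind z := tup(5, 0, 0); no other remaining equation mentions z.
Delete trivial equation true ≐ true.
Decompose h/2: tup(op(op(true, 5), op(true, 5)), op(op(true, 5), op(true, 5)), 4) ≐ x1,  0 ≐ 0.
Bind x1 := tup(op(op(true, 5), op(true, 5)), op(op(true, 5), op(true, 5)), 4); no other remaining equation mentions x1.
Delete trivial equation 0 ≐ 0.
Decompose h/2: w ≐ op(true, 2),  op(h(2, h(w, w)), 0) ≐ x.
Bind w := op(true, 2); substituting into the remaining equation gives: op(h(2, h(op(true, 2), op(true, 2))), 0) ≐ x. Substituting into the earlier binding gives x2 := h(op(true, 2), op(true, 2)).
Bind x := op(h(2, h(op(true, 2), op(true, 2))), 0).
MGU = { x2 -> h(op(true, 2), op(true, 2)), y -> op(op(true, 5), op(true, 5)), p -> 5, z -> tup(5, 0, 0), x1 -> tup(op(op(true, 5), op(true, 5)), op(op(true, 5), op(true, 5)), 4), w -> op(true, 2), x -> op(h(2, h(op(true, 2), op(true, 2))), 0) }, so x1 -> tup(op(op(true, 5), op(true, 5)), op(op(true, 5), op(true, 5)), 4).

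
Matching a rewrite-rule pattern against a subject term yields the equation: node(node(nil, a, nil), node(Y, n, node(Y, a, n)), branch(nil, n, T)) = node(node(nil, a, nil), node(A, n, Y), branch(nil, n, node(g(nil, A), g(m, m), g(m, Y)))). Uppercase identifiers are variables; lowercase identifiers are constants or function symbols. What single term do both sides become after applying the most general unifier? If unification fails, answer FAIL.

Decompose node/3: node(nil, a, nil) = node(nil, a, nil),  node(Y, n, node(Y, a, n)) = node(A, n, Y),  branch(nil, n, T) = branch(nil, n, node(g(nil, A), g(m, m), g(m, Y))).
Delete trivial equation node(nil, a, nil) = node(nil, a, nil).
Decompose node/3: Y = A,  n = n,  node(Y, a, n) = Y.
Bind Y := A; substituting into the 2 remaining equations that mention Y gives: node(A, a, n) = A,  branch(nil, n, T) = branch(nil, n, node(g(nil, A), g(m, m), g(m, A))).
Delete trivial equation n = n.
Occurs check fails: A occurs in node(A, a, n); the equation A = node(A, a, n) has no finite solution.

FAIL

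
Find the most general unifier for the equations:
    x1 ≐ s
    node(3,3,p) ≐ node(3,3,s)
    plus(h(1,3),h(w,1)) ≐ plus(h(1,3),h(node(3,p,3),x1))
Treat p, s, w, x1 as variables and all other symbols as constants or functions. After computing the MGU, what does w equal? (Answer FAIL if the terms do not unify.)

Bind x1 := s; substituting into the one remaining equation that mentions x1 gives: plus(h(1,3),h(w,1)) ≐ plus(h(1,3),h(node(3,p,3),s)).
Decompose node/3: 3 ≐ 3,  3 ≐ 3,  p ≐ s.
Delete trivial equation 3 ≐ 3.
Delete trivial equation 3 ≐ 3.
Bind p := s; substituting into the remaining equation gives: plus(h(1,3),h(w,1)) ≐ plus(h(1,3),h(node(3,s,3),s)).
Decompose plus/2: h(1,3) ≐ h(1,3),  h(w,1) ≐ h(node(3,s,3),s).
Delete trivial equation h(1,3) ≐ h(1,3).
Decompose h/2: w ≐ node(3,s,3),  1 ≐ s.
Bind w := node(3,s,3); no other remaining equation mentions w.
Bind s := 1. Substituting into the earlier bindings gives x1 := 1, p := 1, w := node(3,1,3).
MGU = { x1 -> 1, p -> 1, w -> node(3,1,3), s -> 1 }, so w -> node(3,1,3).

node(3,1,3)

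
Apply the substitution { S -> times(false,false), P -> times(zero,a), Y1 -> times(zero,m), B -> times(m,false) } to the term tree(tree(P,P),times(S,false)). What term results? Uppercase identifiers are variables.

Replace each occurrence of S with times(false,false).
Replace each occurrence of P with times(zero,a).
Result: tree(tree(times(zero,a),times(zero,a)),times(times(false,false),false)).

tree(tree(times(zero,a),times(zero,a)),times(times(false,false),false))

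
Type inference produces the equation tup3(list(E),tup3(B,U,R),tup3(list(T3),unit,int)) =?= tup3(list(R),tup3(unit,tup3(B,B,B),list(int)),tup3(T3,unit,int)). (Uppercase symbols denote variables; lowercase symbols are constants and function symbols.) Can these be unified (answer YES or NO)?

Decompose tup3/3: list(E) =?= list(R),  tup3(B,U,R) =?= tup3(unit,tup3(B,B,B),list(int)),  tup3(list(T3),unit,int) =?= tup3(T3,unit,int).
Decompose list/1: E =?= R.
Bind E := R; no other remaining equation mentions E.
Decompose tup3/3: B =?= unit,  U =?= tup3(B,B,B),  R =?= list(int).
Bind B := unit; substituting into the one remaining equation that mentions B gives: U =?= tup3(unit,unit,unit).
Bind U := tup3(unit,unit,unit); no other remaining equation mentions U.
Bind R := list(int); no other remaining equation mentions R. Substituting into the earlier binding gives E := list(int).
Decompose tup3/3: list(T3) =?= T3,  unit =?= unit,  int =?= int.
Occurs check fails: T3 occurs in list(T3); the equation T3 =?= list(T3) has no finite solution.

NO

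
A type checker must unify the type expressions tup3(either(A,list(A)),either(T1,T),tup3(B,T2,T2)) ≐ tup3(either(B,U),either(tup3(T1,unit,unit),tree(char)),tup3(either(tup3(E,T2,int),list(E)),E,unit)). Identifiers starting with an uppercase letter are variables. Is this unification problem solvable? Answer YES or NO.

NO

Decompose tup3/3: either(A,list(A)) ≐ either(B,U),  either(T1,T) ≐ either(tup3(T1,unit,unit),tree(char)),  tup3(B,T2,T2) ≐ tup3(either(tup3(E,T2,int),list(E)),E,unit).
Decompose either/2: A ≐ B,  list(A) ≐ U.
Bind A := B; substituting into the one remaining equation that mentions A gives: list(B) ≐ U.
Bind U := list(B); no other remaining equation mentions U.
Decompose either/2: T1 ≐ tup3(T1,unit,unit),  T ≐ tree(char).
Occurs check fails: T1 occurs in tup3(T1,unit,unit); the equation T1 ≐ tup3(T1,unit,unit) has no finite solution.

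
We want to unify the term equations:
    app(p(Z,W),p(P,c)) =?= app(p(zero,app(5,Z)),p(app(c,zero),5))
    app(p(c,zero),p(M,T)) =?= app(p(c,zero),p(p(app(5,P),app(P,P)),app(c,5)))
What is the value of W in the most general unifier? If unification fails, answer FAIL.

FAIL

Decompose app/2: p(Z,W) =?= p(zero,app(5,Z)),  p(P,c) =?= p(app(c,zero),5).
Decompose p/2: Z =?= zero,  W =?= app(5,Z).
Bind Z := zero; substituting into the one remaining equation that mentions Z gives: W =?= app(5,zero).
Bind W := app(5,zero); no other remaining equation mentions W.
Decompose p/2: P =?= app(c,zero),  c =?= 5.
Bind P := app(c,zero); substituting into the one remaining equation that mentions P gives: app(p(c,zero),p(M,T)) =?= app(p(c,zero),p(p(app(5,app(c,zero)),app(app(c,zero),app(c,zero))),app(c,5))).
Clash: constants c and 5 differ; no unifier exists.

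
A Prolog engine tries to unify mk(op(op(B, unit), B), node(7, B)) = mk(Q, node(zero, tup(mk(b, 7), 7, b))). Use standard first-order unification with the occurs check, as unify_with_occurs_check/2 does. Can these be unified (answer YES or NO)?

Decompose mk/2: op(op(B, unit), B) = Q,  node(7, B) = node(zero, tup(mk(b, 7), 7, b)).
Bind Q := op(op(B, unit), B); no other remaining equation mentions Q.
Decompose node/2: 7 = zero,  B = tup(mk(b, 7), 7, b).
Clash: constants 7 and zero differ; no unifier exists.

NO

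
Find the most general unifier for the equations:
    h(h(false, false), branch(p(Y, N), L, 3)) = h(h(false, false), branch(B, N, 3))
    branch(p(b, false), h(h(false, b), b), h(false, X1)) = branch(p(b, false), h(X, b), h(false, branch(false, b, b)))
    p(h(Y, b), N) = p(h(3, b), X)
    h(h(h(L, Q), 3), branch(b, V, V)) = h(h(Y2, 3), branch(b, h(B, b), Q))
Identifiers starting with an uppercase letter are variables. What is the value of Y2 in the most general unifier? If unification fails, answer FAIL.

Decompose h/2: h(false, false) = h(false, false),  branch(p(Y, N), L, 3) = branch(B, N, 3).
Delete trivial equation h(false, false) = h(false, false).
Decompose branch/3: p(Y, N) = B,  L = N,  3 = 3.
Bind B := p(Y, N); substituting into the one remaining equation that mentions B gives: h(h(h(L, Q), 3), branch(b, V, V)) = h(h(Y2, 3), branch(b, h(p(Y, N), b), Q)).
Bind L := N; substituting into the one remaining equation that mentions L gives: h(h(h(N, Q), 3), branch(b, V, V)) = h(h(Y2, 3), branch(b, h(p(Y, N), b), Q)).
Delete trivial equation 3 = 3.
Decompose branch/3: p(b, false) = p(b, false),  h(h(false, b), b) = h(X, b),  h(false, X1) = h(false, branch(false, b, b)).
Delete trivial equation p(b, false) = p(b, false).
Decompose h/2: h(false, b) = X,  b = b.
Bind X := h(false, b); substituting into the one remaining equation that mentions X gives: p(h(Y, b), N) = p(h(3, b), h(false, b)).
Delete trivial equation b = b.
Decompose h/2: false = false,  X1 = branch(false, b, b).
Delete trivial equation false = false.
Bind X1 := branch(false, b, b); no other remaining equation mentions X1.
Decompose p/2: h(Y, b) = h(3, b),  N = h(false, b).
Decompose h/2: Y = 3,  b = b.
Bind Y := 3; substituting into the one remaining equation that mentions Y gives: h(h(h(N, Q), 3), branch(b, V, V)) = h(h(Y2, 3), branch(b, h(p(3, N), b), Q)). Substituting into the earlier binding gives B := p(3, N).
Delete trivial equation b = b.
Bind N := h(false, b); substituting into the remaining equation gives: h(h(h(h(false, b), Q), 3), branch(b, V, V)) = h(h(Y2, 3), branch(b, h(p(3, h(false, b)), b), Q)). Substituting into the earlier bindings gives B := p(3, h(false, b)), L := h(false, b).
Decompose h/2: h(h(h(false, b), Q), 3) = h(Y2, 3),  branch(b, V, V) = branch(b, h(p(3, h(false, b)), b), Q).
Decompose h/2: h(h(false, b), Q) = Y2,  3 = 3.
Bind Y2 := h(h(false, b), Q); no other remaining equation mentions Y2.
Delete trivial equation 3 = 3.
Decompose branch/3: b = b,  V = h(p(3, h(false, b)), b),  V = Q.
Delete trivial equation b = b.
Bind V := h(p(3, h(false, b)), b); substituting into the remaining equation gives: h(p(3, h(false, b)), b) = Q.
Bind Q := h(p(3, h(false, b)), b). Substituting into the earlier binding gives Y2 := h(h(false, b), h(p(3, h(false, b)), b)).
MGU = { B ↦ p(3, h(false, b)), L ↦ h(false, b), X ↦ h(false, b), X1 ↦ branch(false, b, b), Y ↦ 3, N ↦ h(false, b), Y2 ↦ h(h(false, b), h(p(3, h(false, b)), b)), V ↦ h(p(3, h(false, b)), b), Q ↦ h(p(3, h(false, b)), b) }, so Y2 ↦ h(h(false, b), h(p(3, h(false, b)), b)).

h(h(false, b), h(p(3, h(false, b)), b))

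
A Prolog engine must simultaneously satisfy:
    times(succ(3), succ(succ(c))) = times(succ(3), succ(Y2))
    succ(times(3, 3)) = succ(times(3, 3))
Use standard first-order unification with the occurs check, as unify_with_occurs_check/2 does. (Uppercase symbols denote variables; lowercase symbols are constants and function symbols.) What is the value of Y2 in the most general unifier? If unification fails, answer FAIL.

Decompose times/2: succ(3) = succ(3),  succ(succ(c)) = succ(Y2).
Delete trivial equation succ(3) = succ(3).
Decompose succ/1: succ(c) = Y2.
Bind Y2 := succ(c); no other remaining equation mentions Y2.
Delete trivial equation succ(times(3, 3)) = succ(times(3, 3)).
MGU = { Y2 ↦ succ(c) }, so Y2 ↦ succ(c).

succ(c)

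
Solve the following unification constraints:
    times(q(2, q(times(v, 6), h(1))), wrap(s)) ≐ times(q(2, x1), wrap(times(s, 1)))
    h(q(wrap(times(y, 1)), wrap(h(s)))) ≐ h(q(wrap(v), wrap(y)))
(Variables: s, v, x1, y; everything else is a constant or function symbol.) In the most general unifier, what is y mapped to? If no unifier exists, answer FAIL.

FAIL

Decompose times/2: q(2, q(times(v, 6), h(1))) ≐ q(2, x1),  wrap(s) ≐ wrap(times(s, 1)).
Decompose q/2: 2 ≐ 2,  q(times(v, 6), h(1)) ≐ x1.
Delete trivial equation 2 ≐ 2.
Bind x1 := q(times(v, 6), h(1)); no other remaining equation mentions x1.
Decompose wrap/1: s ≐ times(s, 1).
Occurs check fails: s occurs in times(s, 1); the equation s ≐ times(s, 1) has no finite solution.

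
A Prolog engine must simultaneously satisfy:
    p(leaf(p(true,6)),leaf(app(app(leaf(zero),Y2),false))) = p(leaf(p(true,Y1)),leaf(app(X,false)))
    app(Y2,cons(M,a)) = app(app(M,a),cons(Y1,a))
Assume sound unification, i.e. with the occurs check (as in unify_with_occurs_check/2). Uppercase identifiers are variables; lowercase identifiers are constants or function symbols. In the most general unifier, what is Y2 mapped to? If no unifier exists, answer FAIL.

app(6,a)

Decompose p/2: leaf(p(true,6)) = leaf(p(true,Y1)),  leaf(app(app(leaf(zero),Y2),false)) = leaf(app(X,false)).
Decompose leaf/1: p(true,6) = p(true,Y1).
Decompose p/2: true = true,  6 = Y1.
Delete trivial equation true = true.
Bind Y1 := 6; substituting into the one remaining equation that mentions Y1 gives: app(Y2,cons(M,a)) = app(app(M,a),cons(6,a)).
Decompose leaf/1: app(app(leaf(zero),Y2),false) = app(X,false).
Decompose app/2: app(leaf(zero),Y2) = X,  false = false.
Bind X := app(leaf(zero),Y2); no other remaining equation mentions X.
Delete trivial equation false = false.
Decompose app/2: Y2 = app(M,a),  cons(M,a) = cons(6,a).
Bind Y2 := app(M,a); no other remaining equation mentions Y2. Substituting into the earlier binding gives X := app(leaf(zero),app(M,a)).
Decompose cons/2: M = 6,  a = a.
Bind M := 6; no other remaining equation mentions M. Substituting into the earlier bindings gives X := app(leaf(zero),app(6,a)), Y2 := app(6,a).
Delete trivial equation a = a.
MGU = { Y1 ↦ 6, X ↦ app(leaf(zero),app(6,a)), Y2 ↦ app(6,a), M ↦ 6 }, so Y2 ↦ app(6,a).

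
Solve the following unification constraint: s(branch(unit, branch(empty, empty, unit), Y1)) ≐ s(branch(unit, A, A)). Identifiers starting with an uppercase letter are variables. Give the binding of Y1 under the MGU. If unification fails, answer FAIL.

Decompose s/1: branch(unit, branch(empty, empty, unit), Y1) ≐ branch(unit, A, A).
Decompose branch/3: unit ≐ unit,  branch(empty, empty, unit) ≐ A,  Y1 ≐ A.
Delete trivial equation unit ≐ unit.
Bind A := branch(empty, empty, unit); substituting into the remaining equation gives: Y1 ≐ branch(empty, empty, unit).
Bind Y1 := branch(empty, empty, unit).
MGU = { A := branch(empty, empty, unit), Y1 := branch(empty, empty, unit) }, so Y1 := branch(empty, empty, unit).

branch(empty, empty, unit)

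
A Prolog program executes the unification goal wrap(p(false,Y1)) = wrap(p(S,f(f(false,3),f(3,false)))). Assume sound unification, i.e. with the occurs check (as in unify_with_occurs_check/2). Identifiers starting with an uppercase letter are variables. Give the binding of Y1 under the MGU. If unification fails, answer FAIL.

f(f(false,3),f(3,false))

Decompose wrap/1: p(false,Y1) = p(S,f(f(false,3),f(3,false))).
Decompose p/2: false = S,  Y1 = f(f(false,3),f(3,false)).
Bind S := false; no other remaining equation mentions S.
Bind Y1 := f(f(false,3),f(3,false)).
MGU = { S = false, Y1 = f(f(false,3),f(3,false)) }, so Y1 = f(f(false,3),f(3,false)).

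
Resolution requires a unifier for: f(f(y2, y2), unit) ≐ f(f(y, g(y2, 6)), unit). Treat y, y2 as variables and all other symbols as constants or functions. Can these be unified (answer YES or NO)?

Decompose f/2: f(y2, y2) ≐ f(y, g(y2, 6)),  unit ≐ unit.
Decompose f/2: y2 ≐ y,  y2 ≐ g(y2, 6).
Bind y2 := y; substituting into the one remaining equation that mentions y2 gives: y ≐ g(y, 6).
Occurs check fails: y occurs in g(y, 6); the equation y ≐ g(y, 6) has no finite solution.

NO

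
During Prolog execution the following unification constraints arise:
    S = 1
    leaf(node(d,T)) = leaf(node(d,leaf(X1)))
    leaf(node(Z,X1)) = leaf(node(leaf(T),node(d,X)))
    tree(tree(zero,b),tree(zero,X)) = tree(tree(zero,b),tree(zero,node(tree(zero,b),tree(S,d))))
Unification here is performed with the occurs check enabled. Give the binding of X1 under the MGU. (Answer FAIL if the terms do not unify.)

node(d,node(tree(zero,b),tree(1,d)))

Bind S := 1; substituting into the one remaining equation that mentions S gives: tree(tree(zero,b),tree(zero,X)) = tree(tree(zero,b),tree(zero,node(tree(zero,b),tree(1,d)))).
Decompose leaf/1: node(d,T) = node(d,leaf(X1)).
Decompose node/2: d = d,  T = leaf(X1).
Delete trivial equation d = d.
Bind T := leaf(X1); substituting into the one remaining equation that mentions T gives: leaf(node(Z,X1)) = leaf(node(leaf(leaf(X1)),node(d,X))).
Decompose leaf/1: node(Z,X1) = node(leaf(leaf(X1)),node(d,X)).
Decompose node/2: Z = leaf(leaf(X1)),  X1 = node(d,X).
Bind Z := leaf(leaf(X1)); no other remaining equation mentions Z.
Bind X1 := node(d,X); no other remaining equation mentions X1. Substituting into the earlier bindings gives T := leaf(node(d,X)), Z := leaf(leaf(node(d,X))).
Decompose tree/2: tree(zero,b) = tree(zero,b),  tree(zero,X) = tree(zero,node(tree(zero,b),tree(1,d))).
Delete trivial equation tree(zero,b) = tree(zero,b).
Decompose tree/2: zero = zero,  X = node(tree(zero,b),tree(1,d)).
Delete trivial equation zero = zero.
Bind X := node(tree(zero,b),tree(1,d)). Substituting into the earlier bindings gives T := leaf(node(d,node(tree(zero,b),tree(1,d)))), Z := leaf(leaf(node(d,node(tree(zero,b),tree(1,d))))), X1 := node(d,node(tree(zero,b),tree(1,d))).
MGU = { S = 1, T = leaf(node(d,node(tree(zero,b),tree(1,d)))), Z = leaf(leaf(node(d,node(tree(zero,b),tree(1,d))))), X1 = node(d,node(tree(zero,b),tree(1,d))), X = node(tree(zero,b),tree(1,d)) }, so X1 = node(d,node(tree(zero,b),tree(1,d))).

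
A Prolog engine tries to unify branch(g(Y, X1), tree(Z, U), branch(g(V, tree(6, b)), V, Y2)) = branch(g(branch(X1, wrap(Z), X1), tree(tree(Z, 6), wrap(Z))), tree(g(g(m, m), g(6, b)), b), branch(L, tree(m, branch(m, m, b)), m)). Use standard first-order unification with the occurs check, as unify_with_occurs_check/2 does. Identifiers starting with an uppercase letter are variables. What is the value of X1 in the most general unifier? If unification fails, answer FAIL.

tree(tree(g(g(m, m), g(6, b)), 6), wrap(g(g(m, m), g(6, b))))

Decompose branch/3: g(Y, X1) = g(branch(X1, wrap(Z), X1), tree(tree(Z, 6), wrap(Z))),  tree(Z, U) = tree(g(g(m, m), g(6, b)), b),  branch(g(V, tree(6, b)), V, Y2) = branch(L, tree(m, branch(m, m, b)), m).
Decompose g/2: Y = branch(X1, wrap(Z), X1),  X1 = tree(tree(Z, 6), wrap(Z)).
Bind Y := branch(X1, wrap(Z), X1); no other remaining equation mentions Y.
Bind X1 := tree(tree(Z, 6), wrap(Z)); no other remaining equation mentions X1. Substituting into the earlier binding gives Y := branch(tree(tree(Z, 6), wrap(Z)), wrap(Z), tree(tree(Z, 6), wrap(Z))).
Decompose tree/2: Z = g(g(m, m), g(6, b)),  U = b.
Bind Z := g(g(m, m), g(6, b)); no other remaining equation mentions Z. Substituting into the earlier bindings gives Y := branch(tree(tree(g(g(m, m), g(6, b)), 6), wrap(g(g(m, m), g(6, b)))), wrap(g(g(m, m), g(6, b))), tree(tree(g(g(m, m), g(6, b)), 6), wrap(g(g(m, m), g(6, b))))), X1 := tree(tree(g(g(m, m), g(6, b)), 6), wrap(g(g(m, m), g(6, b)))).
Bind U := b; no other remaining equation mentions U.
Decompose branch/3: g(V, tree(6, b)) = L,  V = tree(m, branch(m, m, b)),  Y2 = m.
Bind L := g(V, tree(6, b)); no other remaining equation mentions L.
Bind V := tree(m, branch(m, m, b)); no other remaining equation mentions V. Substituting into the earlier binding gives L := g(tree(m, branch(m, m, b)), tree(6, b)).
Bind Y2 := m.
MGU = { Y ↦ branch(tree(tree(g(g(m, m), g(6, b)), 6), wrap(g(g(m, m), g(6, b)))), wrap(g(g(m, m), g(6, b))), tree(tree(g(g(m, m), g(6, b)), 6), wrap(g(g(m, m), g(6, b))))), X1 ↦ tree(tree(g(g(m, m), g(6, b)), 6), wrap(g(g(m, m), g(6, b)))), Z ↦ g(g(m, m), g(6, b)), U ↦ b, L ↦ g(tree(m, branch(m, m, b)), tree(6, b)), V ↦ tree(m, branch(m, m, b)), Y2 ↦ m }, so X1 ↦ tree(tree(g(g(m, m), g(6, b)), 6), wrap(g(g(m, m), g(6, b)))).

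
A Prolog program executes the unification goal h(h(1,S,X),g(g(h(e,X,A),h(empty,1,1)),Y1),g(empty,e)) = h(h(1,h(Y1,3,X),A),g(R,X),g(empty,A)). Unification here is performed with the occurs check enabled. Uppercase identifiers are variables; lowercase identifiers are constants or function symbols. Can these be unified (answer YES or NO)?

YES

Decompose h/3: h(1,S,X) = h(1,h(Y1,3,X),A),  g(g(h(e,X,A),h(empty,1,1)),Y1) = g(R,X),  g(empty,e) = g(empty,A).
Decompose h/3: 1 = 1,  S = h(Y1,3,X),  X = A.
Delete trivial equation 1 = 1.
Bind S := h(Y1,3,X); no other remaining equation mentions S.
Bind X := A; substituting into the one remaining equation that mentions X gives: g(g(h(e,A,A),h(empty,1,1)),Y1) = g(R,A). Substituting into the earlier binding gives S := h(Y1,3,A).
Decompose g/2: g(h(e,A,A),h(empty,1,1)) = R,  Y1 = A.
Bind R := g(h(e,A,A),h(empty,1,1)); no other remaining equation mentions R.
Bind Y1 := A; no other remaining equation mentions Y1. Substituting into the earlier binding gives S := h(A,3,A).
Decompose g/2: empty = empty,  e = A.
Delete trivial equation empty = empty.
Bind A := e. Substituting into the earlier bindings gives S := h(e,3,e), X := e, R := g(h(e,e,e),h(empty,1,1)), Y1 := e.
No equations remain and no clash or occurs-check failure arose, so a unifier exists.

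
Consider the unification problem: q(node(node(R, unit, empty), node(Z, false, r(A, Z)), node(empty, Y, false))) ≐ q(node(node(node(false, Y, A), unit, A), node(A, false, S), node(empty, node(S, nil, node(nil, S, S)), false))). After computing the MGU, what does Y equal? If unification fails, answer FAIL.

Decompose q/1: node(node(R, unit, empty), node(Z, false, r(A, Z)), node(empty, Y, false)) ≐ node(node(node(false, Y, A), unit, A), node(A, false, S), node(empty, node(S, nil, node(nil, S, S)), false)).
Decompose node/3: node(R, unit, empty) ≐ node(node(false, Y, A), unit, A),  node(Z, false, r(A, Z)) ≐ node(A, false, S),  node(empty, Y, false) ≐ node(empty, node(S, nil, node(nil, S, S)), false).
Decompose node/3: R ≐ node(false, Y, A),  unit ≐ unit,  empty ≐ A.
Bind R := node(false, Y, A); no other remaining equation mentions R.
Delete trivial equation unit ≐ unit.
Bind A := empty; substituting into the one remaining equation that mentions A gives: node(Z, false, r(empty, Z)) ≐ node(empty, false, S). Substituting into the earlier binding gives R := node(false, Y, empty).
Decompose node/3: Z ≐ empty,  false ≐ false,  r(empty, Z) ≐ S.
Bind Z := empty; substituting into the one remaining equation that mentions Z gives: r(empty, empty) ≐ S.
Delete trivial equation false ≐ false.
Bind S := r(empty, empty); substituting into the remaining equation gives: node(empty, Y, false) ≐ node(empty, node(r(empty, empty), nil, node(nil, r(empty, empty), r(empty, empty))), false).
Decompose node/3: empty ≐ empty,  Y ≐ node(r(empty, empty), nil, node(nil, r(empty, empty), r(empty, empty))),  false ≐ false.
Delete trivial equation empty ≐ empty.
Bind Y := node(r(empty, empty), nil, node(nil, r(empty, empty), r(empty, empty))); no other remaining equation mentions Y. Substituting into the earlier binding gives R := node(false, node(r(empty, empty), nil, node(nil, r(empty, empty), r(empty, empty))), empty).
Delete trivial equation false ≐ false.
MGU = { R -> node(false, node(r(empty, empty), nil, node(nil, r(empty, empty), r(empty, empty))), empty), A -> empty, Z -> empty, S -> r(empty, empty), Y -> node(r(empty, empty), nil, node(nil, r(empty, empty), r(empty, empty))) }, so Y -> node(r(empty, empty), nil, node(nil, r(empty, empty), r(empty, empty))).

node(r(empty, empty), nil, node(nil, r(empty, empty), r(empty, empty)))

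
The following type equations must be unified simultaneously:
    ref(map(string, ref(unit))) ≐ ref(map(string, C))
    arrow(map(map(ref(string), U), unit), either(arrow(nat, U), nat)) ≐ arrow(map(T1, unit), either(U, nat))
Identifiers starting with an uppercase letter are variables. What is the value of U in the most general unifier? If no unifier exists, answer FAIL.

Decompose ref/1: map(string, ref(unit)) ≐ map(string, C).
Decompose map/2: string ≐ string,  ref(unit) ≐ C.
Delete trivial equation string ≐ string.
Bind C := ref(unit); no other remaining equation mentions C.
Decompose arrow/2: map(map(ref(string), U), unit) ≐ map(T1, unit),  either(arrow(nat, U), nat) ≐ either(U, nat).
Decompose map/2: map(ref(string), U) ≐ T1,  unit ≐ unit.
Bind T1 := map(ref(string), U); no other remaining equation mentions T1.
Delete trivial equation unit ≐ unit.
Decompose either/2: arrow(nat, U) ≐ U,  nat ≐ nat.
Occurs check fails: U occurs in arrow(nat, U); the equation U ≐ arrow(nat, U) has no finite solution.

FAIL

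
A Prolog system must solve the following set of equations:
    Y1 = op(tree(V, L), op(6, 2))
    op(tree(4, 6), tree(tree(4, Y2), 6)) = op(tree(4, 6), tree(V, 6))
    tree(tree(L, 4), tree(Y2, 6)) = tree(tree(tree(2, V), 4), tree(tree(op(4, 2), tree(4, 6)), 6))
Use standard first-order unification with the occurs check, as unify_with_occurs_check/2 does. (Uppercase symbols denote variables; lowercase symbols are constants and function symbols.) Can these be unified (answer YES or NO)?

YES

Bind Y1 := op(tree(V, L), op(6, 2)); no other remaining equation mentions Y1.
Decompose op/2: tree(4, 6) = tree(4, 6),  tree(tree(4, Y2), 6) = tree(V, 6).
Delete trivial equation tree(4, 6) = tree(4, 6).
Decompose tree/2: tree(4, Y2) = V,  6 = 6.
Bind V := tree(4, Y2); substituting into the one remaining equation that mentions V gives: tree(tree(L, 4), tree(Y2, 6)) = tree(tree(tree(2, tree(4, Y2)), 4), tree(tree(op(4, 2), tree(4, 6)), 6)). Substituting into the earlier binding gives Y1 := op(tree(tree(4, Y2), L), op(6, 2)).
Delete trivial equation 6 = 6.
Decompose tree/2: tree(L, 4) = tree(tree(2, tree(4, Y2)), 4),  tree(Y2, 6) = tree(tree(op(4, 2), tree(4, 6)), 6).
Decompose tree/2: L = tree(2, tree(4, Y2)),  4 = 4.
Bind L := tree(2, tree(4, Y2)); no other remaining equation mentions L. Substituting into the earlier binding gives Y1 := op(tree(tree(4, Y2), tree(2, tree(4, Y2))), op(6, 2)).
Delete trivial equation 4 = 4.
Decompose tree/2: Y2 = tree(op(4, 2), tree(4, 6)),  6 = 6.
Bind Y2 := tree(op(4, 2), tree(4, 6)); no other remaining equation mentions Y2. Substituting into the earlier bindings gives Y1 := op(tree(tree(4, tree(op(4, 2), tree(4, 6))), tree(2, tree(4, tree(op(4, 2), tree(4, 6))))), op(6, 2)), V := tree(4, tree(op(4, 2), tree(4, 6))), L := tree(2, tree(4, tree(op(4, 2), tree(4, 6)))).
Delete trivial equation 6 = 6.
No equations remain and no clash or occurs-check failure arose, so a unifier exists.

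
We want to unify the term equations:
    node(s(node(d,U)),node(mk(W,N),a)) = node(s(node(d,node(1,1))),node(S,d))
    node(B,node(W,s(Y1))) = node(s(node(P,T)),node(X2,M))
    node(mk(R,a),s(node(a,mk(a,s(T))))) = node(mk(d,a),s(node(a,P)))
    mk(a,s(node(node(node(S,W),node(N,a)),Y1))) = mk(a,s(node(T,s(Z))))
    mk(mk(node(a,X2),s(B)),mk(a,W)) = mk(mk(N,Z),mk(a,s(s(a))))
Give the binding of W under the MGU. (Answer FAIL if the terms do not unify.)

FAIL

Decompose node/2: s(node(d,U)) = s(node(d,node(1,1))),  node(mk(W,N),a) = node(S,d).
Decompose s/1: node(d,U) = node(d,node(1,1)).
Decompose node/2: d = d,  U = node(1,1).
Delete trivial equation d = d.
Bind U := node(1,1); no other remaining equation mentions U.
Decompose node/2: mk(W,N) = S,  a = d.
Bind S := mk(W,N); substituting into the one remaining equation that mentions S gives: mk(a,s(node(node(node(mk(W,N),W),node(N,a)),Y1))) = mk(a,s(node(T,s(Z)))).
Clash: constants a and d differ; no unifier exists.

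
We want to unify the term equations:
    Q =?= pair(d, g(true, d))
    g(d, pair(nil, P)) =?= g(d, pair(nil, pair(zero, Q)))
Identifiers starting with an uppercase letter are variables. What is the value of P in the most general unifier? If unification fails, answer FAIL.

Bind Q := pair(d, g(true, d)); substituting into the remaining equation gives: g(d, pair(nil, P)) =?= g(d, pair(nil, pair(zero, pair(d, g(true, d))))).
Decompose g/2: d =?= d,  pair(nil, P) =?= pair(nil, pair(zero, pair(d, g(true, d)))).
Delete trivial equation d =?= d.
Decompose pair/2: nil =?= nil,  P =?= pair(zero, pair(d, g(true, d))).
Delete trivial equation nil =?= nil.
Bind P := pair(zero, pair(d, g(true, d))).
MGU = { Q ↦ pair(d, g(true, d)), P ↦ pair(zero, pair(d, g(true, d))) }, so P ↦ pair(zero, pair(d, g(true, d))).

pair(zero, pair(d, g(true, d)))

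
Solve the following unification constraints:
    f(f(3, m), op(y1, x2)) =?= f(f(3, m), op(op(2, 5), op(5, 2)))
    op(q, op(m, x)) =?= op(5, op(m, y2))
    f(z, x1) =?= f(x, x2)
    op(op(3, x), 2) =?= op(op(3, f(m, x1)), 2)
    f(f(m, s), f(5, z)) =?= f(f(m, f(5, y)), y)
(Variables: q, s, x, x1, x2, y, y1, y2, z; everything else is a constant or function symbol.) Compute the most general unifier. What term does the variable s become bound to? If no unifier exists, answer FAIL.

Decompose f/2: f(3, m) =?= f(3, m),  op(y1, x2) =?= op(op(2, 5), op(5, 2)).
Delete trivial equation f(3, m) =?= f(3, m).
Decompose op/2: y1 =?= op(2, 5),  x2 =?= op(5, 2).
Bind y1 := op(2, 5); no other remaining equation mentions y1.
Bind x2 := op(5, 2); substituting into the one remaining equation that mentions x2 gives: f(z, x1) =?= f(x, op(5, 2)).
Decompose op/2: q =?= 5,  op(m, x) =?= op(m, y2).
Bind q := 5; no other remaining equation mentions q.
Decompose op/2: m =?= m,  x =?= y2.
Delete trivial equation m =?= m.
Bind x := y2; substituting into the 2 remaining equations that mention x gives: f(z, x1) =?= f(y2, op(5, 2)),  op(op(3, y2), 2) =?= op(op(3, f(m, x1)), 2).
Decompose f/2: z =?= y2,  x1 =?= op(5, 2).
Bind z := y2; substituting into the one remaining equation that mentions z gives: f(f(m, s), f(5, y2)) =?= f(f(m, f(5, y)), y).
Bind x1 := op(5, 2); substituting into the one remaining equation that mentions x1 gives: op(op(3, y2), 2) =?= op(op(3, f(m, op(5, 2))), 2).
Decompose op/2: op(3, y2) =?= op(3, f(m, op(5, 2))),  2 =?= 2.
Decompose op/2: 3 =?= 3,  y2 =?= f(m, op(5, 2)).
Delete trivial equation 3 =?= 3.
Bind y2 := f(m, op(5, 2)); substituting into the one remaining equation that mentions y2 gives: f(f(m, s), f(5, f(m, op(5, 2)))) =?= f(f(m, f(5, y)), y). Substituting into the earlier bindings gives x := f(m, op(5, 2)), z := f(m, op(5, 2)).
Delete trivial equation 2 =?= 2.
Decompose f/2: f(m, s) =?= f(m, f(5, y)),  f(5, f(m, op(5, 2))) =?= y.
Decompose f/2: m =?= m,  s =?= f(5, y).
Delete trivial equation m =?= m.
Bind s := f(5, y); no other remaining equation mentions s.
Bind y := f(5, f(m, op(5, 2))). Substituting into the earlier binding gives s := f(5, f(5, f(m, op(5, 2)))).
MGU = { y1 -> op(2, 5), x2 -> op(5, 2), q -> 5, x -> f(m, op(5, 2)), z -> f(m, op(5, 2)), x1 -> op(5, 2), y2 -> f(m, op(5, 2)), s -> f(5, f(5, f(m, op(5, 2)))), y -> f(5, f(m, op(5, 2))) }, so s -> f(5, f(5, f(m, op(5, 2)))).

f(5, f(5, f(m, op(5, 2))))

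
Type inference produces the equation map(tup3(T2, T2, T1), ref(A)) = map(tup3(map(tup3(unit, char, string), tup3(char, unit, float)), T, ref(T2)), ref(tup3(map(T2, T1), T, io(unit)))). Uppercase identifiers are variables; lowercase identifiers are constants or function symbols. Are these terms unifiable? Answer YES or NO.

Decompose map/2: tup3(T2, T2, T1) = tup3(map(tup3(unit, char, string), tup3(char, unit, float)), T, ref(T2)),  ref(A) = ref(tup3(map(T2, T1), T, io(unit))).
Decompose tup3/3: T2 = map(tup3(unit, char, string), tup3(char, unit, float)),  T2 = T,  T1 = ref(T2).
Bind T2 := map(tup3(unit, char, string), tup3(char, unit, float)); substituting into the remaining equations gives: map(tup3(unit, char, string), tup3(char, unit, float)) = T,  T1 = ref(map(tup3(unit, char, string), tup3(char, unit, float))),  ref(A) = ref(tup3(map(map(tup3(unit, char, string), tup3(char, unit, float)), T1), T, io(unit))).
Bind T := map(tup3(unit, char, string), tup3(char, unit, float)); substituting into the one remaining equation that mentions T gives: ref(A) = ref(tup3(map(map(tup3(unit, char, string), tup3(char, unit, float)), T1), map(tup3(unit, char, string), tup3(char, unit, float)), io(unit))).
Bind T1 := ref(map(tup3(unit, char, string), tup3(char, unit, float))); substituting into the remaining equation gives: ref(A) = ref(tup3(map(map(tup3(unit, char, string), tup3(char, unit, float)), ref(map(tup3(unit, char, string), tup3(char, unit, float)))), map(tup3(unit, char, string), tup3(char, unit, float)), io(unit))).
Decompose ref/1: A = tup3(map(map(tup3(unit, char, string), tup3(char, unit, float)), ref(map(tup3(unit, char, string), tup3(char, unit, float)))), map(tup3(unit, char, string), tup3(char, unit, float)), io(unit)).
Bind A := tup3(map(map(tup3(unit, char, string), tup3(char, unit, float)), ref(map(tup3(unit, char, string), tup3(char, unit, float)))), map(tup3(unit, char, string), tup3(char, unit, float)), io(unit)).
No equations remain and no clash or occurs-check failure arose, so a unifier exists.

YES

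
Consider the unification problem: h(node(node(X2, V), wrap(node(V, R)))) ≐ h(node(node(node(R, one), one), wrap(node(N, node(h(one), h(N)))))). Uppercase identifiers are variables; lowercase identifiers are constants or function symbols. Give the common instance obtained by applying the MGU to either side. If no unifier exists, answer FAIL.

h(node(node(node(node(h(one), h(one)), one), one), wrap(node(one, node(h(one), h(one))))))

Decompose h/1: node(node(X2, V), wrap(node(V, R))) ≐ node(node(node(R, one), one), wrap(node(N, node(h(one), h(N))))).
Decompose node/2: node(X2, V) ≐ node(node(R, one), one),  wrap(node(V, R)) ≐ wrap(node(N, node(h(one), h(N)))).
Decompose node/2: X2 ≐ node(R, one),  V ≐ one.
Bind X2 := node(R, one); no other remaining equation mentions X2.
Bind V := one; substituting into the remaining equation gives: wrap(node(one, R)) ≐ wrap(node(N, node(h(one), h(N)))).
Decompose wrap/1: node(one, R) ≐ node(N, node(h(one), h(N))).
Decompose node/2: one ≐ N,  R ≐ node(h(one), h(N)).
Bind N := one; substituting into the remaining equation gives: R ≐ node(h(one), h(one)).
Bind R := node(h(one), h(one)). Substituting into the earlier binding gives X2 := node(node(h(one), h(one)), one).
Applying the MGU to either side gives h(node(node(node(node(h(one), h(one)), one), one), wrap(node(one, node(h(one), h(one)))))).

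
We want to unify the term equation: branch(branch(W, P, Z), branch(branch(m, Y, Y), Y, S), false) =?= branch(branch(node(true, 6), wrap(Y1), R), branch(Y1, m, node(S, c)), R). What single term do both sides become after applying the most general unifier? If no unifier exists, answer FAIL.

FAIL

Decompose branch/3: branch(W, P, Z) =?= branch(node(true, 6), wrap(Y1), R),  branch(branch(m, Y, Y), Y, S) =?= branch(Y1, m, node(S, c)),  false =?= R.
Decompose branch/3: W =?= node(true, 6),  P =?= wrap(Y1),  Z =?= R.
Bind W := node(true, 6); no other remaining equation mentions W.
Bind P := wrap(Y1); no other remaining equation mentions P.
Bind Z := R; no other remaining equation mentions Z.
Decompose branch/3: branch(m, Y, Y) =?= Y1,  Y =?= m,  S =?= node(S, c).
Bind Y1 := branch(m, Y, Y); no other remaining equation mentions Y1. Substituting into the earlier binding gives P := wrap(branch(m, Y, Y)).
Bind Y := m; no other remaining equation mentions Y. Substituting into the earlier bindings gives P := wrap(branch(m, m, m)), Y1 := branch(m, m, m).
Occurs check fails: S occurs in node(S, c); the equation S =?= node(S, c) has no finite solution.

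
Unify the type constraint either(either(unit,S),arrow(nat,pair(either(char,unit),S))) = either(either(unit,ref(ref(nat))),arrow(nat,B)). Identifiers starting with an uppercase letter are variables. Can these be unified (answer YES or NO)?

YES

Decompose either/2: either(unit,S) = either(unit,ref(ref(nat))),  arrow(nat,pair(either(char,unit),S)) = arrow(nat,B).
Decompose either/2: unit = unit,  S = ref(ref(nat)).
Delete trivial equation unit = unit.
Bind S := ref(ref(nat)); substituting into the remaining equation gives: arrow(nat,pair(either(char,unit),ref(ref(nat)))) = arrow(nat,B).
Decompose arrow/2: nat = nat,  pair(either(char,unit),ref(ref(nat))) = B.
Delete trivial equation nat = nat.
Bind B := pair(either(char,unit),ref(ref(nat))).
No equations remain and no clash or occurs-check failure arose, so a unifier exists.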